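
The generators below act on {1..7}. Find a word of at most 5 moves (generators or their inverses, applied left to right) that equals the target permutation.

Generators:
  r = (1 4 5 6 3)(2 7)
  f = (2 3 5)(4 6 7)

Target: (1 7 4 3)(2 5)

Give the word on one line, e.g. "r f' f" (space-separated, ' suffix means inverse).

r' f' r'

  after r': (1 3 6 5 4)(2 7)
  after f': (1 2 6 3 4)(5 7)
  after r': (1 7 4 3)(2 5)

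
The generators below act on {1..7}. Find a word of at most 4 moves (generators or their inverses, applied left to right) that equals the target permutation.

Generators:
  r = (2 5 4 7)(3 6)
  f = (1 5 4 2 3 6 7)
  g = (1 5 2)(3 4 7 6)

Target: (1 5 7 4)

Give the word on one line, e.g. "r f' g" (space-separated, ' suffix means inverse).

  after r': (2 7 4 5)(3 6)
  after f: (1 5 3 7 2)
  after r': (1 2)(3 4 5 6)
  after g': (1 5 7 4)

r' f r' g'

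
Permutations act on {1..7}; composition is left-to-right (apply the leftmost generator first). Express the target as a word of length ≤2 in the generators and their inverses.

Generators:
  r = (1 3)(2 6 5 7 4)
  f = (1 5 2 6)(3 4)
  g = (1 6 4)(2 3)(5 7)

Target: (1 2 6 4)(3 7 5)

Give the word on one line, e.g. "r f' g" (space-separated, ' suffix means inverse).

  after f': (1 6 2 5)(3 4)
  after r': (1 2 6 4)(3 7 5)

f' r'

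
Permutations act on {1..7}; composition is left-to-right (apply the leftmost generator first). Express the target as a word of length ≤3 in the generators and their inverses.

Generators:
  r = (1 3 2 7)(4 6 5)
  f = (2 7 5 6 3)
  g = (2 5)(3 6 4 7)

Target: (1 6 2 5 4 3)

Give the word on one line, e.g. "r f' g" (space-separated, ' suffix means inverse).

  after r': (1 7 2 3)(4 5 6)
  after g: (1 3)(2 6 7 5 4)
  after f': (1 6 2 5 4 3)

r' g f'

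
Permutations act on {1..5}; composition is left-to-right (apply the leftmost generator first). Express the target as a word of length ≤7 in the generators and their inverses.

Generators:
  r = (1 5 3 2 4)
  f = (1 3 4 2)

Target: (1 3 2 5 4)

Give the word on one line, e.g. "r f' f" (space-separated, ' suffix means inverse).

  after f': (1 2 4 3)
  after f': (1 4)(2 3)
  after r': (1 2 5)
  after f': (1 4 3)(2 5)
  after f': (1 3 2 5 4)

f' f' r' f' f'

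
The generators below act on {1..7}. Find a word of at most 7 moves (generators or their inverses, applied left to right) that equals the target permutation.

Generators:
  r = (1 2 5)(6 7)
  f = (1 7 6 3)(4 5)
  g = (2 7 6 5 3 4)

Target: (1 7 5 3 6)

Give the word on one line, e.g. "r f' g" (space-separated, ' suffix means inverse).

f r' g' r' r'

  after f: (1 7 6 3)(4 5)
  after r': (1 6 3 5 4 2)
  after g': (1 7 2)(3 6 5)
  after r': (1 6 2 5 3 7)
  after r': (1 7 5 3 6)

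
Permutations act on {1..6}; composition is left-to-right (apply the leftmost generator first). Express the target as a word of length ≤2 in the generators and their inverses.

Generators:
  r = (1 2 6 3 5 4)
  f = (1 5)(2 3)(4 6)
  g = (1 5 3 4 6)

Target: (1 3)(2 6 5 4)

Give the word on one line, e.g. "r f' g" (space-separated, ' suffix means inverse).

  after f': (1 5)(2 3)(4 6)
  after r': (1 3)(2 6 5 4)

f' r'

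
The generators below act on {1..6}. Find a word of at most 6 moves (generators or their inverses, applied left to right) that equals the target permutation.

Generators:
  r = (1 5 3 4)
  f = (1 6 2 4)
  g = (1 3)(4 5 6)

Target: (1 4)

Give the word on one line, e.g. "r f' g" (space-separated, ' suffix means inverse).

  after g': (1 3)(4 6 5)
  after r': (1 5 3 4 6)
  after g: (1 6 3 5)
  after r': (1 6 5 4 3)
  after g: (1 4)

g' r' g r' g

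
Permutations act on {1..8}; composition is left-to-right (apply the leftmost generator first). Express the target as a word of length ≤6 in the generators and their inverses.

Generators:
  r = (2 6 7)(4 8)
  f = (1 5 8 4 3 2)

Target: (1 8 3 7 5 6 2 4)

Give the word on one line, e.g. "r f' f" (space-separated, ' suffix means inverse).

  after f: (1 5 8 4 3 2)
  after r: (1 5 4 3 6 7 2)
  after f: (1 8 4 2 5 3 6 7)
  after f: (1 4)(2 8 3 6 7 5)
  after r: (1 8 3 7 5 6 2 4)

f r f f r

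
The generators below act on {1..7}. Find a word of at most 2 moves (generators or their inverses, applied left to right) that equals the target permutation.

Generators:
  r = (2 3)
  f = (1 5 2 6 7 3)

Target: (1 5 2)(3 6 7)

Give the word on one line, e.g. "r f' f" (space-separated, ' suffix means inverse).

  after r: (2 3)
  after f: (1 5 2)(3 6 7)

r f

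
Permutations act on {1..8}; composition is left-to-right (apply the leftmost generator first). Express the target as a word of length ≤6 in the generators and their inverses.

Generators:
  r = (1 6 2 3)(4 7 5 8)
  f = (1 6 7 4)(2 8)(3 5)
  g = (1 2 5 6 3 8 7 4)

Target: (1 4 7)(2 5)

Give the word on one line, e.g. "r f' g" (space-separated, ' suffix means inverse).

f g' r' g

  after f: (1 6 7 4)(2 8)(3 5)
  after g': (1 5 6 8)(2 3)
  after r': (1 7 4 8 3 6 5)
  after g: (1 4 7)(2 5)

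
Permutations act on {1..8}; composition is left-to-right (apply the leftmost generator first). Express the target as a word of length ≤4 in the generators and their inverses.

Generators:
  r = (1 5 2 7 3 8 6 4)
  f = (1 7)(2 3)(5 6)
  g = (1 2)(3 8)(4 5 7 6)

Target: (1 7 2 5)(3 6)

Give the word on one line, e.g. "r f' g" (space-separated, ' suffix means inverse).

  after g': (1 2)(3 8)(4 6 7 5)
  after r: (1 7 2 5)(3 6)

g' r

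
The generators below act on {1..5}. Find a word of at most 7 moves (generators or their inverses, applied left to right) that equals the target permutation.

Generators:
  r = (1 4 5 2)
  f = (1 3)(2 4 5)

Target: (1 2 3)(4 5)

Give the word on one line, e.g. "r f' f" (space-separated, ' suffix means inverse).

  after r': (1 2 5 4)
  after f: (1 4 3)
  after f: (1 5 2 4)
  after r': (1 4 2)
  after f': (1 2 3)(4 5)

r' f f r' f'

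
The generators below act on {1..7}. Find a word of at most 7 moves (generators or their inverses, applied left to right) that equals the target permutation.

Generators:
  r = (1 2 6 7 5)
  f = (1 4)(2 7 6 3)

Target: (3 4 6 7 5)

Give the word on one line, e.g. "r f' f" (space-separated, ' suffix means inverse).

f' r r r f

  after f': (1 4)(2 3 6 7)
  after r: (1 4 2 3 7 6 5)
  after r: (1 4 6)(2 3 5)
  after r: (1 4 7 5 6 2 3)
  after f: (3 4 6 7 5)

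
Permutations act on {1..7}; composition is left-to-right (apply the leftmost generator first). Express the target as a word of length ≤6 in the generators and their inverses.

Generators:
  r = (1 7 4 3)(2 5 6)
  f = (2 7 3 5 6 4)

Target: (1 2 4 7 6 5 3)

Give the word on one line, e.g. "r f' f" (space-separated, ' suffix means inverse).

r' r' r' f'

  after r': (1 3 4 7)(2 6 5)
  after r': (1 4)(2 5 6)(3 7)
  after r': (1 7 4 3)
  after f': (1 2 4 7 6 5 3)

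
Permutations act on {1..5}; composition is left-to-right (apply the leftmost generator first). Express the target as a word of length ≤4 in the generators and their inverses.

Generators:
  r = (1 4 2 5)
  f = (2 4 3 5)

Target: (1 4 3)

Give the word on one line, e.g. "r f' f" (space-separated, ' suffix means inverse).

f r

  after f: (2 4 3 5)
  after r: (1 4 3)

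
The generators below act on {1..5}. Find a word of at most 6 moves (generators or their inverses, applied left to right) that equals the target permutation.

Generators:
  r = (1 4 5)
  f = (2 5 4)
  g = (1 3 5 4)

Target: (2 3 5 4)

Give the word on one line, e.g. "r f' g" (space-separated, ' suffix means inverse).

g' f' g' g'

  after g': (1 4 5 3)
  after f': (1 5 3)(2 4)
  after g': (1 3 4 2 5)
  after g': (2 3 5 4)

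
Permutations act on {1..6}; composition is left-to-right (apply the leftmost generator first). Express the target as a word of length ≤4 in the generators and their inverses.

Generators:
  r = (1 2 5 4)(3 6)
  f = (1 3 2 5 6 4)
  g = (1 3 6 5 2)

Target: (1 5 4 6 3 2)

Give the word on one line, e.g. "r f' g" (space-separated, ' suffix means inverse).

  after g: (1 3 6 5 2)
  after g: (1 6 2 3 5)
  after f': (1 5 4 6 3 2)

g g f'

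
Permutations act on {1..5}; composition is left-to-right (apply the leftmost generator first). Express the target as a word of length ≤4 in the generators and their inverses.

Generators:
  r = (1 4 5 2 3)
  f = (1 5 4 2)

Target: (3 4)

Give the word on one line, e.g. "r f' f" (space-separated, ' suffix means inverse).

r' r' f

  after r': (1 3 2 5 4)
  after r': (1 2 4 3 5)
  after f: (3 4)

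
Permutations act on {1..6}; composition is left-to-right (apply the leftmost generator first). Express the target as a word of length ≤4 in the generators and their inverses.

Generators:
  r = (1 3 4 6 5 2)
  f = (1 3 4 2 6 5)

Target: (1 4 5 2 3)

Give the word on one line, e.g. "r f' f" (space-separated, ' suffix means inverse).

  after r: (1 3 4 6 5 2)
  after f: (1 4 5 6)(2 3)
  after r': (1 3 5 4 6 2)
  after f: (1 4 5 2 3)

r f r' f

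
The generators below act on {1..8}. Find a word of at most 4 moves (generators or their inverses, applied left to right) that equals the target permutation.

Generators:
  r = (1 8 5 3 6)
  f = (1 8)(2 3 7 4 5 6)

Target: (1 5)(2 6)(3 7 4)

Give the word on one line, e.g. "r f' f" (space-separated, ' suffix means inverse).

f r

  after f: (1 8)(2 3 7 4 5 6)
  after r: (1 5)(2 6)(3 7 4)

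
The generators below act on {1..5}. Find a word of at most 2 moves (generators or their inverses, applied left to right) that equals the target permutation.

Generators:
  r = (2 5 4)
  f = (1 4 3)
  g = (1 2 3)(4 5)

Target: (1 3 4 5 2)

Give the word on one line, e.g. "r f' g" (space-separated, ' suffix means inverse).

  after r': (2 4 5)
  after f': (1 3 4 5 2)

r' f'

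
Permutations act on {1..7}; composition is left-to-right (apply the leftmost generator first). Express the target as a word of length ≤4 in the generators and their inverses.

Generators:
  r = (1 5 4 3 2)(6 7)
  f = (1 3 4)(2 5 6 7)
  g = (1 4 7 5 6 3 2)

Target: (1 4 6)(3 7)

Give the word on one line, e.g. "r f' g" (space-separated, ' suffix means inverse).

  after f: (1 3 4)(2 5 6 7)
  after r: (1 2 4 5 7)
  after g': (1 3 6 5 4 7 2)
  after r': (1 4 6)(3 7)

f r g' r'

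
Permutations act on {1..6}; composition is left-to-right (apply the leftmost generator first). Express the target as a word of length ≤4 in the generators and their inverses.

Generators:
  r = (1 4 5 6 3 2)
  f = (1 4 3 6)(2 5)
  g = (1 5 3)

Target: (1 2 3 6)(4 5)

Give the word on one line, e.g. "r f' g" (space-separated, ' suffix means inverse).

g' g' f' g

  after g': (1 3 5)
  after g': (1 5 3)
  after f': (1 2 5 4)(3 6)
  after g: (1 2 3 6)(4 5)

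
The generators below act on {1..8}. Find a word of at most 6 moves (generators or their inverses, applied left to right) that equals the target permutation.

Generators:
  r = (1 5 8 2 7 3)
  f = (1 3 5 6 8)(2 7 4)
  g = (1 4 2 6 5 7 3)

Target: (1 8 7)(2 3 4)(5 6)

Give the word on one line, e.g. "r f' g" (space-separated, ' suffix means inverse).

f' r' g' f

  after f': (1 8 6 5 3)(2 4 7)
  after r': (1 5 7 8 6)(2 4)
  after g': (1 6 3 7 8 2)
  after f: (1 8 7)(2 3 4)(5 6)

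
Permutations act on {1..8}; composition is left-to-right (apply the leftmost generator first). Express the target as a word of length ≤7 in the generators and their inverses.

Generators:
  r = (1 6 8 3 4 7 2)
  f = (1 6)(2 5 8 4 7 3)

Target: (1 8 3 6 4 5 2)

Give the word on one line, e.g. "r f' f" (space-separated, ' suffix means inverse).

r f r' f' r'

  after r: (1 6 8 3 4 7 2)
  after f: (2 6 4 3 7 5 8)
  after r': (1 2)(3 4 8 7 5 6)
  after f': (1 3 8 4 5)(2 6 7)
  after r': (1 8 3 6 4 5 2)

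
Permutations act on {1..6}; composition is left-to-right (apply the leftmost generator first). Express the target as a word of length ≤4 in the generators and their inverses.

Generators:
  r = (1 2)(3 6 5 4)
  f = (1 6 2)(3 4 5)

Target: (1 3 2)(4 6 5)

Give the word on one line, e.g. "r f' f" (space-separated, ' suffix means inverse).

r f f r'

  after r: (1 2)(3 6 5 4)
  after f: (2 6 3)
  after f: (1 6 4 5 3)
  after r': (1 3 2)(4 6 5)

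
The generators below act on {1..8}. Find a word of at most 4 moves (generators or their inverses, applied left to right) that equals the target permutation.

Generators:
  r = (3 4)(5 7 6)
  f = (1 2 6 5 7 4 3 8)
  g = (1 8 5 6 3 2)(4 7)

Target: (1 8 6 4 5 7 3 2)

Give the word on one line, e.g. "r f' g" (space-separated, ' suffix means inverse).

  after g: (1 8 5 6 3 2)(4 7)
  after r': (1 8 6 4 5 7 3 2)

g r'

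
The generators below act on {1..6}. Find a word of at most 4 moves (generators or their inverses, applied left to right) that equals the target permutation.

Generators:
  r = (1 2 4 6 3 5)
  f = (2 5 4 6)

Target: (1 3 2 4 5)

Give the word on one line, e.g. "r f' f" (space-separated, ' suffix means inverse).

  after r: (1 2 4 6 3 5)
  after r: (1 4 3)(2 6 5)
  after f: (1 6 4 3)
  after r: (1 3 2 4 5)

r r f r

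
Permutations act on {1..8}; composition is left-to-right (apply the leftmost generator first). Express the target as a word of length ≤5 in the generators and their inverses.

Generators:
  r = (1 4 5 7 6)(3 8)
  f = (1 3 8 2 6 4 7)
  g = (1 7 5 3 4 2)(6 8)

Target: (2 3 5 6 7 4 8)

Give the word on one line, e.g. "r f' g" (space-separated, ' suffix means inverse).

  after f': (1 7 4 6 2 8 3)
  after r: (1 6 2 3 4)(5 7)
  after f: (1 4 3 7 5)(2 8)
  after r': (2 3 5 6 7 4 8)

f' r f r'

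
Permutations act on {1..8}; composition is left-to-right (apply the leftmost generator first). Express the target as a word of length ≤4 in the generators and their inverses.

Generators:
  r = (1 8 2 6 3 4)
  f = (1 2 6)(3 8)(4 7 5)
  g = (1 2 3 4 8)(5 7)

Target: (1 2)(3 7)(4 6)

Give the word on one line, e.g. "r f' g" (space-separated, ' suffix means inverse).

g f r'

  after g: (1 2 3 4 8)(5 7)
  after f: (1 6)(2 8)(3 7 4)
  after r': (1 2)(3 7)(4 6)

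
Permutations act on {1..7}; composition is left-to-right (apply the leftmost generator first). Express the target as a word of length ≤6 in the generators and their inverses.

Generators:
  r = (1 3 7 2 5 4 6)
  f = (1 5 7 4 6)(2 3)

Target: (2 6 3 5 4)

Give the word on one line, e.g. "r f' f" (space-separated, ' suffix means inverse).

r' f' r f

  after r': (1 6 4 5 2 7 3)
  after f': (1 4)(2 5 3 6 7)
  after r: (1 6 2 4 3)(5 7)
  after f: (2 6 3 5 4)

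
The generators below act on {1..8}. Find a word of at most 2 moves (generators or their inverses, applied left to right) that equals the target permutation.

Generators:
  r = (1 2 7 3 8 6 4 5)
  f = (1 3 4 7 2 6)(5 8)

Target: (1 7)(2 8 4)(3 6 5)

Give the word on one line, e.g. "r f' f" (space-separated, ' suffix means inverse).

  after f: (1 3 4 7 2 6)(5 8)
  after r': (1 7)(2 8 4)(3 6 5)

f r'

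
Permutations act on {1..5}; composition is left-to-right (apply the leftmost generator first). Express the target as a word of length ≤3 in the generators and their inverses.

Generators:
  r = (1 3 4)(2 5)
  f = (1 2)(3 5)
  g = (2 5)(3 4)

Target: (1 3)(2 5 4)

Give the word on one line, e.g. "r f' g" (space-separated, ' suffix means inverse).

f' r f

  after f': (1 2)(3 5)
  after r: (1 5 4)(2 3)
  after f: (1 3)(2 5 4)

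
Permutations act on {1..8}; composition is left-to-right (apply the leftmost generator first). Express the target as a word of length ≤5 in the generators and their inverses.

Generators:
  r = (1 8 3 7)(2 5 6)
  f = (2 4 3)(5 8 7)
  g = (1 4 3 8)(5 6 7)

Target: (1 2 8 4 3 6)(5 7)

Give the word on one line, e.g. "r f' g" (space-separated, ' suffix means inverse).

  after g: (1 4 3 8)(5 6 7)
  after f': (1 2 3 5 6 8)
  after g: (1 2 8 4 3 6)(5 7)

g f' g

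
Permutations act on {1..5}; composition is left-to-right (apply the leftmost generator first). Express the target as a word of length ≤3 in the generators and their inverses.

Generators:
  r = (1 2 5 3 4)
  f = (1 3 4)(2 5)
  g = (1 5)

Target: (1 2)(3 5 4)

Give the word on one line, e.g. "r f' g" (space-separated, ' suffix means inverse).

g f' g'

  after g: (1 5)
  after f': (1 2 5 4 3)
  after g': (1 2)(3 5 4)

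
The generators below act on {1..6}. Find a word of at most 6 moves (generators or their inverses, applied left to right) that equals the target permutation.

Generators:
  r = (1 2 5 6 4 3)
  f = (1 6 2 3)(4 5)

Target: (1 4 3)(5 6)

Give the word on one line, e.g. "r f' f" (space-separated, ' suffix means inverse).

r' f r' r'

  after r': (1 3 4 6 5 2)
  after f: (2 6 4)(3 5)
  after r': (1 3 2 5 4)
  after r': (1 4 3)(5 6)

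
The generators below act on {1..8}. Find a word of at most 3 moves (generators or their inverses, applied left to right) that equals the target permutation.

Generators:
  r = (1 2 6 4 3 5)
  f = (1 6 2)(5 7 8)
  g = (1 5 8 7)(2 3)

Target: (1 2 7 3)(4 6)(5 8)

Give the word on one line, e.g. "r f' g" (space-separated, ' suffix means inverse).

f g' r'

  after f: (1 6 2)(5 7 8)
  after g': (1 6 3 2 7 5 8)
  after r': (1 2 7 3)(4 6)(5 8)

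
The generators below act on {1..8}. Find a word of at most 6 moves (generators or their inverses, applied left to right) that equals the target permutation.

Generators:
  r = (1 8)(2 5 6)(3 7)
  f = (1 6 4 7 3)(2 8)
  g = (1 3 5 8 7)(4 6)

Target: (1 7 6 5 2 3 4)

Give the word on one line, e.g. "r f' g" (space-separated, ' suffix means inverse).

r r f' f'

  after r: (1 8)(2 5 6)(3 7)
  after r: (2 6 5)
  after f': (1 3 7 4 6 5 8 2)
  after f': (1 7 6 5 2 3 4)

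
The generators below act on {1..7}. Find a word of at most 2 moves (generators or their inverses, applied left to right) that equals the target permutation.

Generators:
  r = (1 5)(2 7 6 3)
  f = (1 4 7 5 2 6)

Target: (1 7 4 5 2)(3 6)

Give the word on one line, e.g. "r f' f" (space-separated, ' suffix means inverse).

  after f': (1 6 2 5 7 4)
  after r': (1 7 4 5 2)(3 6)

f' r'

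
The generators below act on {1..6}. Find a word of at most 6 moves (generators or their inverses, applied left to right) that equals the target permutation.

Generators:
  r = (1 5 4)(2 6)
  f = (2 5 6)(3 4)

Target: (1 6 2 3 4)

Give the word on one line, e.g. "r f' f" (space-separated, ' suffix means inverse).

f' f' r f

  after f': (2 6 5)(3 4)
  after f': (2 5 6)
  after r: (1 5 2 4)
  after f: (1 6 2 3 4)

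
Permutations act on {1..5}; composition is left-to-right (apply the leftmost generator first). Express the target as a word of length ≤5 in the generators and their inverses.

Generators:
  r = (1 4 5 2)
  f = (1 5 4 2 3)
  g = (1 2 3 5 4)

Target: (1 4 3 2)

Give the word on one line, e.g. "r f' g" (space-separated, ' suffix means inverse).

g' g' r'

  after g': (1 4 5 3 2)
  after g': (1 5 2 4 3)
  after r': (1 4 3 2)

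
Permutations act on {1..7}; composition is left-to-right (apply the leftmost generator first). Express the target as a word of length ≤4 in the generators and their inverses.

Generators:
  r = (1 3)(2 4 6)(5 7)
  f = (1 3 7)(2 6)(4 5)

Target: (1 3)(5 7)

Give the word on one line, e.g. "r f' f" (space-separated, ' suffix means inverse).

  after r': (1 3)(2 6 4)(5 7)
  after r': (2 4 6)
  after r': (1 3)(5 7)

r' r' r'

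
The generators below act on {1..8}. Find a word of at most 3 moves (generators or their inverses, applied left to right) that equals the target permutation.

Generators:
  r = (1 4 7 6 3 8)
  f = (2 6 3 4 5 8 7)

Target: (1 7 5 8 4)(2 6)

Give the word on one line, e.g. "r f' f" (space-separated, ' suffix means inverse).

  after r': (1 8 3 6 7 4)
  after f: (1 7 5 8 4)(2 6)

r' f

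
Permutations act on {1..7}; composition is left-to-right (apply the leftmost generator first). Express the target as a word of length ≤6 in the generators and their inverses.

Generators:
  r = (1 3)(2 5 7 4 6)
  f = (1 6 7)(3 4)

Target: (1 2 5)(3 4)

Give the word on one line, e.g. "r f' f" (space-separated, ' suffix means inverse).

f' r' f r' f'

  after f': (1 7 6)(3 4)
  after r': (1 5 2 6 3 7 4)
  after f: (1 5 2 7 3)(4 6)
  after r': (1 2 5 6 7)
  after f': (1 2 5)(3 4)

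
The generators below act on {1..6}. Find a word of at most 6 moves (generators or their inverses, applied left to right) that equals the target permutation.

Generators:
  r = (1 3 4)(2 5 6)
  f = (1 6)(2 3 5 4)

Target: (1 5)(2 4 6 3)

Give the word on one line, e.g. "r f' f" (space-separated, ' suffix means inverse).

f f r' f'

  after f: (1 6)(2 3 5 4)
  after f: (2 5)(3 4)
  after r': (1 4)(5 6)
  after f': (1 5)(2 4 6 3)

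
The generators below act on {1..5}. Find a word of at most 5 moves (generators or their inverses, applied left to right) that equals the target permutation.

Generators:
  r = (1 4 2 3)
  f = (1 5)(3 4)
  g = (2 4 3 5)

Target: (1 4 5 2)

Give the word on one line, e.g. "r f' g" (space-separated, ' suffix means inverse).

r' r' g

  after r': (1 3 2 4)
  after r': (1 2)(3 4)
  after g: (1 4 5 2)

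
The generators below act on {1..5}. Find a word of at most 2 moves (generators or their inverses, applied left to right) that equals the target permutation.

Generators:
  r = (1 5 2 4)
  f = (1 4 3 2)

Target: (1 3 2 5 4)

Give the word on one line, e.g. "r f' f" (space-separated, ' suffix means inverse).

  after r': (1 4 2 5)
  after f: (1 3 2 5 4)

r' f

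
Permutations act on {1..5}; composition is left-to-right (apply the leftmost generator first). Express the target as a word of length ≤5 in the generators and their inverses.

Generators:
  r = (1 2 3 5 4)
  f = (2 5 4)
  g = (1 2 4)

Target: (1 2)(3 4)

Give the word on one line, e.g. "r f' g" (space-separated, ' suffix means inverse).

  after g: (1 2 4)
  after r': (2 5 3)
  after f: (2 4)(3 5)
  after r: (1 2)(3 4)

g r' f r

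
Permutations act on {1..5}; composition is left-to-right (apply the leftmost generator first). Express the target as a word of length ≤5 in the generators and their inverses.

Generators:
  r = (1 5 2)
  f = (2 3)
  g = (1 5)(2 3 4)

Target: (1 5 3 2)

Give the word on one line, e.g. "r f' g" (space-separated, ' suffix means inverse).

  after r': (1 2 5)
  after r': (1 5 2)
  after f: (1 5 3 2)

r' r' f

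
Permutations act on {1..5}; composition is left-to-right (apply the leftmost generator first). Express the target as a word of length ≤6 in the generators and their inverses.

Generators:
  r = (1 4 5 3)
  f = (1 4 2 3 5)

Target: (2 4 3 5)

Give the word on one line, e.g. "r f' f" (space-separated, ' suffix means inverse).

r' r' f f r'

  after r': (1 3 5 4)
  after r': (1 5)(3 4)
  after f: (2 3)(4 5)
  after f: (1 4)(2 5)
  after r': (2 4 3 5)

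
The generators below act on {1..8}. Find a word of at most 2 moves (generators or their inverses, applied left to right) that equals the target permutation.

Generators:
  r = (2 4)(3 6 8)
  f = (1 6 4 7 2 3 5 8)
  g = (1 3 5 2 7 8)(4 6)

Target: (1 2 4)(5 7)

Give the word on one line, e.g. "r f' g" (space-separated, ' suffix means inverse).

g f'

  after g: (1 3 5 2 7 8)(4 6)
  after f': (1 2 4)(5 7)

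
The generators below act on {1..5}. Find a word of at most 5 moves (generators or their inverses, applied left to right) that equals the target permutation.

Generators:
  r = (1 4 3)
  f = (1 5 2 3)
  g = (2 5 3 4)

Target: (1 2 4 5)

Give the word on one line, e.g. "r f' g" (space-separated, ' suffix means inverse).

f' g' g'

  after f': (1 3 2 5)
  after g': (1 5)(3 4)
  after g': (1 2 4 5)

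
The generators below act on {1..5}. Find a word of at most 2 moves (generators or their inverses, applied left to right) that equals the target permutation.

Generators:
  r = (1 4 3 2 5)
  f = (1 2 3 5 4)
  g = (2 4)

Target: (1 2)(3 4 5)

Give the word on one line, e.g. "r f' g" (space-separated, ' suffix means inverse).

f' g

  after f': (1 4 5 3 2)
  after g: (1 2)(3 4 5)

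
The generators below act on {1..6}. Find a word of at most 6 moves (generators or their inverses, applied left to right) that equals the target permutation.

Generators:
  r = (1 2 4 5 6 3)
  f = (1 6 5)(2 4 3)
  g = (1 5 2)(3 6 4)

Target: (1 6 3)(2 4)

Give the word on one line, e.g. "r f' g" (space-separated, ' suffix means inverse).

g f f r g

  after g: (1 5 2)(3 6 4)
  after f: (2 6 3 5 4)
  after f: (1 6 2 5 3)
  after r: (1 3 2 6 4 5)
  after g: (1 6 3)(2 4)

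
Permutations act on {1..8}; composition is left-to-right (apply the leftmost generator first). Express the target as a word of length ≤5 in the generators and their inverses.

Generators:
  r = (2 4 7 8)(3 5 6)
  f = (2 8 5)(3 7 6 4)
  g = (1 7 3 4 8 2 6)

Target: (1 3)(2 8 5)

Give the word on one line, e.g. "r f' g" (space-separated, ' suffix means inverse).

r' f r' g g

  after r': (2 8 7 4)(3 6 5)
  after f: (2 5 7 3 4 8 6)
  after r': (2 3)(4 7 6 8 5)
  after g: (1 7)(2 4 3 6)(5 8)
  after g: (1 3)(2 8 5)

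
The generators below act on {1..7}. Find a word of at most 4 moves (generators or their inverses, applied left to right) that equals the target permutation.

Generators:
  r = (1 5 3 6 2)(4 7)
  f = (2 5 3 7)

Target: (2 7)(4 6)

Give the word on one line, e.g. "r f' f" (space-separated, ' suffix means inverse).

f' r f' r

  after f': (2 7 3 5)
  after r: (1 5)(2 4 7 6)
  after f': (1 2 4 3 5)(6 7)
  after r: (2 7)(4 6)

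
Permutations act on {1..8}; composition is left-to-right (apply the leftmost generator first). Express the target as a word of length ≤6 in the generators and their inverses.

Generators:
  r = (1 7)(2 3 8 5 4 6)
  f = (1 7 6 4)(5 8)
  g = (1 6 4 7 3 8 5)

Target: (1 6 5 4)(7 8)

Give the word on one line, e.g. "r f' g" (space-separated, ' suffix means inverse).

g r f r'

  after g: (1 6 4 7 3 8 5)
  after r: (1 2 3 5 7 8 4)
  after f: (1 2 3 8)(4 7 5 6)
  after r': (1 6 5 4)(7 8)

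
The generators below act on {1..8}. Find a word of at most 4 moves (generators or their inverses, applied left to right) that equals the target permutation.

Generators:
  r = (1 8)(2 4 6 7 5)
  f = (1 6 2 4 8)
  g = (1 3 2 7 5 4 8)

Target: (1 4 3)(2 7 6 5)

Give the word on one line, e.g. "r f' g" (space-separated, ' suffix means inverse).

r' g'

  after r': (1 8)(2 5 7 6 4)
  after g': (1 4 3)(2 7 6 5)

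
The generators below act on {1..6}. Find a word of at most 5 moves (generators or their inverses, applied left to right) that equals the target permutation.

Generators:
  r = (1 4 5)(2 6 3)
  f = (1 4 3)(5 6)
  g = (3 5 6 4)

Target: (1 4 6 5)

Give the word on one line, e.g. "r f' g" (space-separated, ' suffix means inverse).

g g g f' f'

  after g: (3 5 6 4)
  after g: (3 6)(4 5)
  after g: (3 4 6 5)
  after f': (1 3)(4 5)
  after f': (1 4 6 5)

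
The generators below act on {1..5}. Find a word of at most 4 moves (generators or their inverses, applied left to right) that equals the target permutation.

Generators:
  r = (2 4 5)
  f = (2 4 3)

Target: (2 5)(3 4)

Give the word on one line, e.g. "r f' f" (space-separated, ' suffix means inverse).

  after f: (2 4 3)
  after r: (2 5)(3 4)

f r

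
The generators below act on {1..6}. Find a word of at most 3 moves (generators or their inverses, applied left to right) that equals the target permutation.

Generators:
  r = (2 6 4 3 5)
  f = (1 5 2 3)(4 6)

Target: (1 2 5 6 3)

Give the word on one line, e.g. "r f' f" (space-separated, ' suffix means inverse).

  after f: (1 5 2 3)(4 6)
  after r: (1 2 5 6 3)

f r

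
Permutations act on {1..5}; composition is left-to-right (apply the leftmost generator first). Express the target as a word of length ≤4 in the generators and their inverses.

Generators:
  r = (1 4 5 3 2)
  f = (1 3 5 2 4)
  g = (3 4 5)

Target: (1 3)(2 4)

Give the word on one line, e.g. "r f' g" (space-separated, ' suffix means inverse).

f g' r' g'

  after f: (1 3 5 2 4)
  after g': (1 5 2 3 4)
  after r': (1 4 2 5 3)
  after g': (1 3)(2 4)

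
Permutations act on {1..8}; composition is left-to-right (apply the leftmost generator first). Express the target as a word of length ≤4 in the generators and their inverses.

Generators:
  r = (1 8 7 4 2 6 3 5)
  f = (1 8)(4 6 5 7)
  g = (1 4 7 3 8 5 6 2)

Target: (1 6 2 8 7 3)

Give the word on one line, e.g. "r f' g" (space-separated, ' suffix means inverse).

g f

  after g: (1 4 7 3 8 5 6 2)
  after f: (1 6 2 8 7 3)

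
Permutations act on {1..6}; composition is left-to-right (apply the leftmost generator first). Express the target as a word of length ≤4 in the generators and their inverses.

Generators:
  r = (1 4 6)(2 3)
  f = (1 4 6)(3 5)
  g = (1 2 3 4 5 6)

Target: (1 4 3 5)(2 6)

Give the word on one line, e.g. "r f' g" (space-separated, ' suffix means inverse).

g' f' r f'

  after g': (1 6 5 4 3 2)
  after f': (1 4 5)(2 6 3)
  after r: (1 6 2)(4 5)
  after f': (1 4 3 5)(2 6)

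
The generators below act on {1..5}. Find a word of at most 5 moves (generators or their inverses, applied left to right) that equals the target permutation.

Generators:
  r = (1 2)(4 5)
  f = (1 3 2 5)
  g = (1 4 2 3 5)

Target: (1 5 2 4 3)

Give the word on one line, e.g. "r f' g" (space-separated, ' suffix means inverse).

r' g' r'

  after r': (1 2)(4 5)
  after g': (1 4 3 2 5)
  after r': (1 5 2 4 3)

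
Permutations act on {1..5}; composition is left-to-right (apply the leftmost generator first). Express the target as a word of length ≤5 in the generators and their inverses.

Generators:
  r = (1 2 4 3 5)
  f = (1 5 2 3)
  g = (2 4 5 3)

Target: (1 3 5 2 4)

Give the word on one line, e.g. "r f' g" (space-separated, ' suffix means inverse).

  after g': (2 3 5 4)
  after f': (1 3)(4 5)
  after g: (1 2 4 3)
  after f: (1 3 5 2 4)

g' f' g f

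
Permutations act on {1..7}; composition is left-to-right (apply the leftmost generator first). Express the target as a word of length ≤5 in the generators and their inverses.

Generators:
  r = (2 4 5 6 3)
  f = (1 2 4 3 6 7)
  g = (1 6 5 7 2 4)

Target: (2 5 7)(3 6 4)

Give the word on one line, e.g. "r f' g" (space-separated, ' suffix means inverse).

  after r: (2 4 5 6 3)
  after g: (1 6 3 4 7 2)
  after f': (1 3 2 7)(4 6)
  after f': (1 4 3)(2 6)
  after g: (2 5 7)(3 6 4)

r g f' f' g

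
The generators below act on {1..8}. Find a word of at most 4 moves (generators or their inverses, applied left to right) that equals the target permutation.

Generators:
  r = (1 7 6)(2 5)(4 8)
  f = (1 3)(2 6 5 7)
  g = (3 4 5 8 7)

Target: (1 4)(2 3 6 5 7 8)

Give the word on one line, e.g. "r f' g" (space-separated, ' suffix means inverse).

  after r': (1 6 7)(2 5)(4 8)
  after f: (1 5 6 2 7 3)(4 8)
  after g: (1 8 5 6 2 3)(4 7)
  after r': (1 4)(2 3 6 5 7 8)

r' f g r'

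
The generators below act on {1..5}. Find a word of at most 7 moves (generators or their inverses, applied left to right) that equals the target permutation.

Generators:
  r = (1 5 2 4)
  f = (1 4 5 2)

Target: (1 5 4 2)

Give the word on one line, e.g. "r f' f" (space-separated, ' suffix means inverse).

  after r': (1 4 2 5)
  after r': (1 2)(4 5)
  after f': (1 5)
  after r: (1 2 4)
  after f': (1 5 4 2)

r' r' f' r f'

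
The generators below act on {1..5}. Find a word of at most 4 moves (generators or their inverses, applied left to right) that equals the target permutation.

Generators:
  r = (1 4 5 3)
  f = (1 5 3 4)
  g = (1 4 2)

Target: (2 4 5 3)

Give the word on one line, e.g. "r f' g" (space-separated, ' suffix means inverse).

  after r: (1 4 5 3)
  after g': (2 4 5 3)

r g'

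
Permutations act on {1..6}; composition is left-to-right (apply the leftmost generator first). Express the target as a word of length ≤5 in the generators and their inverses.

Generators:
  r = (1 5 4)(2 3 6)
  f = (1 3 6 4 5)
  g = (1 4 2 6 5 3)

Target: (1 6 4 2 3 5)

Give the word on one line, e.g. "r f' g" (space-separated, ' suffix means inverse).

  after g: (1 4 2 6 5 3)
  after r: (3 5 6 4)
  after f: (1 3)(4 6 5)
  after r': (1 2 6)(3 4)
  after r': (1 6 4 2 3 5)

g r f r' r'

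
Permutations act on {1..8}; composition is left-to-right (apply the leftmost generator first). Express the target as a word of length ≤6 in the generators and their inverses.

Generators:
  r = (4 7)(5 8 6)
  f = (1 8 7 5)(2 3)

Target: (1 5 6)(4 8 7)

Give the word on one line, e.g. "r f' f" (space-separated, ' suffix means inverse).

  after f: (1 8 7 5)(2 3)
  after r: (1 6 5)(2 3)(4 7 8)
  after f: (1 6)(4 5 8)
  after r: (1 5 6)(4 8 7)

f r f r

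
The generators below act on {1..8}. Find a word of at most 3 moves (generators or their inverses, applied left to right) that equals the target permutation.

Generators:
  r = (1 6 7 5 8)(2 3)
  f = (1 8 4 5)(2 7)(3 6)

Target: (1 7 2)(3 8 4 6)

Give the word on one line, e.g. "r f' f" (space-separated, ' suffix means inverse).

f r' r'

  after f: (1 8 4 5)(2 7)(3 6)
  after r': (1 5 8 4 7 3)(2 6)
  after r': (1 7 2)(3 8 4 6)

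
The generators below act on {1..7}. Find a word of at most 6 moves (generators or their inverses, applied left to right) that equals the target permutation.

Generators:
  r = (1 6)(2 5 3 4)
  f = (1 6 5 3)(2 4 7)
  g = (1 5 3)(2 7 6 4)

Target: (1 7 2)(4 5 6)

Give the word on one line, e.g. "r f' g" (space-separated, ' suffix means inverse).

  after r': (1 6)(2 4 3 5)
  after g': (1 7 2 6 3)(4 5)
  after f': (1 4 6 5 2)
  after f': (1 2 3 5 7 4)
  after g: (1 7 2)(4 5 6)

r' g' f' f' g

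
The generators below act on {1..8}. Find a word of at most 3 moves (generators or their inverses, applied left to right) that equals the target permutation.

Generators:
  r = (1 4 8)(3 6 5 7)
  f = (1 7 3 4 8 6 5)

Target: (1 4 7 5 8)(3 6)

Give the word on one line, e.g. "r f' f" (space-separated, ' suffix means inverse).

f r f

  after f: (1 7 3 4 8 6 5)
  after r: (1 3 8 5 4)(6 7)
  after f: (1 4 7 5 8)(3 6)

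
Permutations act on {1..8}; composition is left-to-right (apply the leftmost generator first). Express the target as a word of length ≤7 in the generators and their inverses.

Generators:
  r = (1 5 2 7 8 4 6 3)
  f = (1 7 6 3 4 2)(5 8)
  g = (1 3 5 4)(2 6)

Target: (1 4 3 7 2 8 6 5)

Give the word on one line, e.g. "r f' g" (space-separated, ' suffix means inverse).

r f' r' f r'

  after r: (1 5 2 7 8 4 6 3)
  after f': (1 8 3 2)(4 7 5)
  after r': (1 7)(2 3 5 8 6 4)
  after f: (1 6 2 4)(3 8)
  after r': (1 4 3 7 2 8 6 5)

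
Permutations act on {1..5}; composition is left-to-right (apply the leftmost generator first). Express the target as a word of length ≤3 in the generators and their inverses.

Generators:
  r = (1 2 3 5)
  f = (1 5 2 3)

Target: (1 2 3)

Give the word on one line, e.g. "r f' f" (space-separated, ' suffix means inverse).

  after f': (1 3 2 5)
  after r': (1 2 3)

f' r'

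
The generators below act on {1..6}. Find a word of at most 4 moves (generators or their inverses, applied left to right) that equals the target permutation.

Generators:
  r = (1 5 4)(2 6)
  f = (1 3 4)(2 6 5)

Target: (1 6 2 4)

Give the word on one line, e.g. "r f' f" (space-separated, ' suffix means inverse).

f' r' f'

  after f': (1 4 3)(2 5 6)
  after r': (1 5 2)(3 4)
  after f': (1 6 2 4)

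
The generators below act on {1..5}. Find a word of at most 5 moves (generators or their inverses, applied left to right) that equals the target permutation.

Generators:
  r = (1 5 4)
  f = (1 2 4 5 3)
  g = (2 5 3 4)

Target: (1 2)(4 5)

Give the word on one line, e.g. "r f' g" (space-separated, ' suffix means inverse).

  after f': (1 3 5 4 2)
  after f': (1 5 2 3 4)
  after r: (1 4 5 2 3)
  after f': (1 2 5)
  after r': (1 2)(4 5)

f' f' r f' r'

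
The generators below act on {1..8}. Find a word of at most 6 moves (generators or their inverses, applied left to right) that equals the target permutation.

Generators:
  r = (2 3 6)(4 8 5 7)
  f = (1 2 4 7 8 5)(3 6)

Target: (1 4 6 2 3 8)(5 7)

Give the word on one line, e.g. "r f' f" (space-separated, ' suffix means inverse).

  after r': (2 6 3)(4 7 5 8)
  after f': (1 5 7 8 2 3)
  after f': (1 8)(2 6 3 5 4)
  after r': (1 4 6 2 3 8)(5 7)

r' f' f' r'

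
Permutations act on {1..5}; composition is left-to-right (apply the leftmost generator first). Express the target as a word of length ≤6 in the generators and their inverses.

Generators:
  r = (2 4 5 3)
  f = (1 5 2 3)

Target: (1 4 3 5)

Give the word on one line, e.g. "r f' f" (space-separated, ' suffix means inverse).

f r r f' r'

  after f: (1 5 2 3)
  after r: (1 3)(4 5)
  after r: (1 2 4 3)
  after f': (1 5)(2 4)
  after r': (1 4 3 5)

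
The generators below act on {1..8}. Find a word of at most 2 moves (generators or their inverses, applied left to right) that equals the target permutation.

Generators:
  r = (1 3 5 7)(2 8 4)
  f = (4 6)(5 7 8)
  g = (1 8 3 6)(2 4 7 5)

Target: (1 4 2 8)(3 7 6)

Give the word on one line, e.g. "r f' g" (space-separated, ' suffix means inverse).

g' f'

  after g': (1 6 3 8)(2 5 7 4)
  after f': (1 4 2 8)(3 7 6)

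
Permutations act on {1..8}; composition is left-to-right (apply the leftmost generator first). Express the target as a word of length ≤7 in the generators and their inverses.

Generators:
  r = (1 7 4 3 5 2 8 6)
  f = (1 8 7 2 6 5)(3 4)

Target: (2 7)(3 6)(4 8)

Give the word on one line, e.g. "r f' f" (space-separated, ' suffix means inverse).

  after r: (1 7 4 3 5 2 8 6)
  after f': (1 8 2)(3 6 5 7)
  after r': (1 2 6 3 8 5)(4 7)
  after r': (1 5 6 4)(2 8 3)
  after f: (2 7)(3 6)(4 8)

r f' r' r' f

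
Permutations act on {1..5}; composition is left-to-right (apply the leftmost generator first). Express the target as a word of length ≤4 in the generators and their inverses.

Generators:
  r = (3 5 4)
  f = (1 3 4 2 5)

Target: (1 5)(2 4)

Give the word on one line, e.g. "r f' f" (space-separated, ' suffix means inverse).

  after r': (3 4 5)
  after f': (1 5)(2 4)

r' f'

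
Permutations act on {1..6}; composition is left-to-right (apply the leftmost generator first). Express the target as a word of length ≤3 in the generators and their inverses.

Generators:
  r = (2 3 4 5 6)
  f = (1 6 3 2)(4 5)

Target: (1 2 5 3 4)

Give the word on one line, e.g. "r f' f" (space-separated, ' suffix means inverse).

r r f'

  after r: (2 3 4 5 6)
  after r: (2 4 6 3 5)
  after f': (1 2 5 3 4)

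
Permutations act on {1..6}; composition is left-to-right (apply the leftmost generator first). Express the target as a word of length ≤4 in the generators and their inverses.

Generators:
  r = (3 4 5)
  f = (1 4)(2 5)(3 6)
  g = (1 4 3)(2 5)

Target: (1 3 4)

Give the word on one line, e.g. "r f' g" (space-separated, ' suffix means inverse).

  after g: (1 4 3)(2 5)
  after g: (1 3 4)

g g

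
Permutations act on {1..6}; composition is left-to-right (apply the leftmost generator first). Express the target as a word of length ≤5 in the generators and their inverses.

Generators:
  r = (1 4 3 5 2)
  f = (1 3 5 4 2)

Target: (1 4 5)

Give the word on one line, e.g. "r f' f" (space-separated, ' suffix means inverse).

  after r: (1 4 3 5 2)
  after r: (1 3 2 4 5)
  after f': (2 5)(3 4)
  after r: (1 4 5)

r r f' r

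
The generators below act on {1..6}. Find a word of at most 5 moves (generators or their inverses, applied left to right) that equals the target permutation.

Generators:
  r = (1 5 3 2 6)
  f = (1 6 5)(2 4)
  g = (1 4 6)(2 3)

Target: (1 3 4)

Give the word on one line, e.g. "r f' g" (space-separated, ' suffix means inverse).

  after g': (1 6 4)(2 3)
  after f: (1 5)(2 3 4 6)
  after r: (1 3 4)

g' f r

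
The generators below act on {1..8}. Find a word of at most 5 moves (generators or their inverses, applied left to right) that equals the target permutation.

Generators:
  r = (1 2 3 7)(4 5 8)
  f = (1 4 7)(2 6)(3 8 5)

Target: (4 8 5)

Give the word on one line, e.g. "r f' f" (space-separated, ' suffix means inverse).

  after r': (1 7 3 2)(4 8 5)
  after r': (1 3)(2 7)(4 5 8)
  after r': (1 2 3 7)
  after r': (4 8 5)

r' r' r' r'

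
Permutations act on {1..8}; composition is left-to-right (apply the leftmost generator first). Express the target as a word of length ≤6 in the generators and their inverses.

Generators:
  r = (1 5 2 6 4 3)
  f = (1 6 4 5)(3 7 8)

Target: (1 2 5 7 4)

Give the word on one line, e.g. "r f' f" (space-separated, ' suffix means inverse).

f' r f' f'

  after f': (1 5 4 6)(3 8 7)
  after r: (1 2 6 5 3 8 7)
  after f': (1 2)(3 7 5 8)(4 6)
  after f': (1 2 5 7 4)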